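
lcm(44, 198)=396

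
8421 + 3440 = 11861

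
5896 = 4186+1710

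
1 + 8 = 9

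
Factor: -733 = -1*733^1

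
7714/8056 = 203/212 ≈ 0.958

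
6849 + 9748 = 16597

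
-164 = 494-658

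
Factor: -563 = -1 * 563^1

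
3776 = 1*3776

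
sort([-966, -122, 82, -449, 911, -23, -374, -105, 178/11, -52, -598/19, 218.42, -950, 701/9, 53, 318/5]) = [-966, -950, -449, -374, -122, -105, -52, -598/19, -23, 178/11, 53, 318/5, 701/9, 82, 218.42, 911]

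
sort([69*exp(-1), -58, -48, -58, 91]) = [-58, -58, -48, 69*exp(-1), 91]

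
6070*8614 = 52286980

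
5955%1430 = 235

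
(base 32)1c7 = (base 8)2607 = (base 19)3h9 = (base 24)2an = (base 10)1415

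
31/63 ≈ 0.492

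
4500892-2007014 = 2493878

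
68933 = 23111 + 45822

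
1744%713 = 318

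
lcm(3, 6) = 6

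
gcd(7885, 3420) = 95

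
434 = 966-532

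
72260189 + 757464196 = 829724385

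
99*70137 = 6943563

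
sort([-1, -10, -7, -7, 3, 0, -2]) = [-10, -7, -7, -2, -1, 0, 3]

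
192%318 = 192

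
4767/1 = 4767 = 4767.00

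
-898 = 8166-9064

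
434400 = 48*9050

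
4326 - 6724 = -2398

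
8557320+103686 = 8661006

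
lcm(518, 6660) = 46620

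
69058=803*86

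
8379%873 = 522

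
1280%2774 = 1280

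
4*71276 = 285104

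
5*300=1500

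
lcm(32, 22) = 352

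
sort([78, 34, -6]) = [-6, 34, 78]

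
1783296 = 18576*96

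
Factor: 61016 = 2^3*29^1*263^1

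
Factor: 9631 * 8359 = 13^1 * 643^1 * 9631^1 = 80505529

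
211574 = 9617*22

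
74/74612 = 37/37306 ≈ 0.000992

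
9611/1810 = 5+561/1810 ≈ 5.31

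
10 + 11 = 21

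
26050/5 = 5210 = 5210.00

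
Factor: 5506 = 2^1*2753^1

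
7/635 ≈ 0.0110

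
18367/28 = 655 + 27/28 ≈ 655.96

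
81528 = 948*86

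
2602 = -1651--4253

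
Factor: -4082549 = -1*19^2*43^1*263^1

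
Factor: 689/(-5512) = -1 * 2^(-3) = -1/8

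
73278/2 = 36639 = 36639.00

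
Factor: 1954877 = 1954877^1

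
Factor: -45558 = -1 * 2^1 * 3^2 * 2531^1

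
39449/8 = 4931 + 1/8 ≈ 4931.13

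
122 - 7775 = -7653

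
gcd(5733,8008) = 91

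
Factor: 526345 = 5^1 * 105269^1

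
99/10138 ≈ 0.00977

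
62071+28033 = 90104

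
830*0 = 0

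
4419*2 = 8838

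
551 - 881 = -330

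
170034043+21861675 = 191895718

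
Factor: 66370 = 2^1*5^1*6637^1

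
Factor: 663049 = 663049^1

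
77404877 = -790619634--868024511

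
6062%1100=562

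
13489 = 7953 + 5536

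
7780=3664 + 4116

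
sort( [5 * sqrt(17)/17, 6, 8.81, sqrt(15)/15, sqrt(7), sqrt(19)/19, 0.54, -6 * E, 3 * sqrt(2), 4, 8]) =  [-6 * E, sqrt(19)/19, sqrt(15)/15, 0.54, 5 * sqrt(17)/17, sqrt(7), 4, 3 * sqrt(2), 6, 8, 8.81]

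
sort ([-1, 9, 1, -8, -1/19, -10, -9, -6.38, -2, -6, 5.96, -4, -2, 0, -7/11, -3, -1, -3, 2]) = [-10, -9, -8, -6.38, -6, -4, -3, -3, -2, -2, -1, -1, -7/11, -1/19, 0, 1, 2, 5.96, 9]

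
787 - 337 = 450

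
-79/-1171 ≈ 0.0675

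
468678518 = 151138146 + 317540372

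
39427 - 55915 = -16488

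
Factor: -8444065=-1 * 5^1 * 7^1 * 241259^1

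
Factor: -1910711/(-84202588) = 2^(-2) * 11^2 * 1873^(-1) * 11239^(-1) * 15791^1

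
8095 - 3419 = 4676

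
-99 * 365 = -36135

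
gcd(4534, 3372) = 2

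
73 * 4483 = 327259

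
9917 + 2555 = 12472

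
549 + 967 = 1516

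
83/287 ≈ 0.289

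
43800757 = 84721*517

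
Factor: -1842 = -1 * 2^1 * 3^1 * 307^1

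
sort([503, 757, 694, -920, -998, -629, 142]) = [-998, -920, -629, 142, 503, 694, 757]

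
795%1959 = 795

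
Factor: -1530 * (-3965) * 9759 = 2^1 * 3^3 * 5^2 * 13^1 * 17^1 * 61^1 * 3253^1 = 59202485550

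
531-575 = -44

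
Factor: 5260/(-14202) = -1*2^1*3^(-3)*5^1 = -10/27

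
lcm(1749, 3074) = 101442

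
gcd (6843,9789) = 3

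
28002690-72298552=-44295862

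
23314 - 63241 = -39927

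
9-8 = 1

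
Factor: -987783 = -1*3^1*83^1*3967^1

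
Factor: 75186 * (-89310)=-1 * 2^2 * 3^3 * 5^1 * 13^1 * 229^1 * 4177^1=-6714861660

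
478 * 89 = 42542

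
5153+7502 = 12655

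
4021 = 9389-5368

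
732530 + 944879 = 1677409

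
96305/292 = 329 + 237/292 ≈ 329.81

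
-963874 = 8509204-9473078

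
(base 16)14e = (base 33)a4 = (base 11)284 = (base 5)2314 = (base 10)334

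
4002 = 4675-673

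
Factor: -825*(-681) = 3^2*5^2*11^1*227^1 = 561825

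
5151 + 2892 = 8043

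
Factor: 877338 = 2^1*3^3*7^1*11^1*211^1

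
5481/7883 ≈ 0.695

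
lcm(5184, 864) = 5184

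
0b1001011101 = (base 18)1fb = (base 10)605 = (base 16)25d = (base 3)211102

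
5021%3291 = 1730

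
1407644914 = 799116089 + 608528825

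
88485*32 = 2831520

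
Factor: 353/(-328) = -1*2^(-3)*41^(-1)*353^1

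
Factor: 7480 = 2^3 * 5^1 * 11^1 * 17^1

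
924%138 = 96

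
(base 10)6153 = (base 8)14011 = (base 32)609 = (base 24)ag9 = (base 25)9l3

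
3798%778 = 686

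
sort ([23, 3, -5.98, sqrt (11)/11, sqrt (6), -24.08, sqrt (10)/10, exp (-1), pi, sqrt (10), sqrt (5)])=[-24.08, -5.98, sqrt (11)/11, sqrt (10)/10, exp (-1), sqrt (5), sqrt (6), 3, pi, sqrt (10), 23]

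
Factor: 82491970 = 2^1 * 5^1 * 11^1 * 749927^1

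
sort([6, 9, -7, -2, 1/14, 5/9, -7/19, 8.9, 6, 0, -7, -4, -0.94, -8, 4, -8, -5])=[-8, -8, -7, -7, -5, -4, -2, -0.94, -7/19, 0, 1/14, 5/9, 4, 6, 6, 8.9, 9]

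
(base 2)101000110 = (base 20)g6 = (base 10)326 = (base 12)232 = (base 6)1302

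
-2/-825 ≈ 0.00242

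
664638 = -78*(-8521)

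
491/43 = 11 + 18/43 ≈ 11.42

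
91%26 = 13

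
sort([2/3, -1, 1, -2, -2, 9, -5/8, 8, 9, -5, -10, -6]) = [-10, -6, -5, -2, -2, -1, -5/8, 2/3, 1, 8, 9, 9]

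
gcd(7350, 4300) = 50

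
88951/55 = 1617 + 16/55 ≈ 1617.29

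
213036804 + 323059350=536096154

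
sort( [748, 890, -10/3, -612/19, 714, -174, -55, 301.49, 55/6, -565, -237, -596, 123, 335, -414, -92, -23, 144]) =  [-596, -565, -414, -237, -174, -92, -55, -612/19, -23, -10/3, 55/6, 123, 144, 301.49, 335, 714, 748, 890]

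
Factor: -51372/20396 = -1 * 3^2 * 1427^1 * 5099^(-1) = -12843/5099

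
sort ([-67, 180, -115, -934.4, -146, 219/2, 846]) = [-934.4, -146, -115, -67, 219/2, 180, 846]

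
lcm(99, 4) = 396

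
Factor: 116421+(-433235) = -1 * 2^1 * 158407^1 = -316814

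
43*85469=3675167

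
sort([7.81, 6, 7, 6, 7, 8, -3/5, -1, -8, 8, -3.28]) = [-8, -3.28, -1, -3/5, 6, 6, 7, 7, 7.81, 8, 8]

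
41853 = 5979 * 7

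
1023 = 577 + 446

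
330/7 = 47 + 1/7 ≈ 47.14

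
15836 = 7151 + 8685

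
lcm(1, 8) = 8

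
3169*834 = 2642946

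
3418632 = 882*3876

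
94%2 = 0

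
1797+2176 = 3973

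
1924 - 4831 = -2907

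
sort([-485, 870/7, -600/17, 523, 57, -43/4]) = [-485, -600/17, -43/4, 57, 870/7, 523]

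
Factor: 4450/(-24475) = -1*2^1*11^(-1) = -2/11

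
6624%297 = 90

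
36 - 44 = -8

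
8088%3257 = 1574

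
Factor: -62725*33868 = -1*2^2*5^2*13^1*193^1*8467^1 = -2124370300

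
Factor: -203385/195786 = -1 * 2^(-1) * 3^(-1) * 5^1 * 7^1 * 13^1 * 73^(-1) = -455/438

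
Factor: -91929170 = -1 * 2^1 * 5^1 * 9192917^1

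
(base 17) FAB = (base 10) 4516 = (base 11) 3436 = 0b1000110100100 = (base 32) 4D4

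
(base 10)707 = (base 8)1303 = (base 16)2c3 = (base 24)15b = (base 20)1f7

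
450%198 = 54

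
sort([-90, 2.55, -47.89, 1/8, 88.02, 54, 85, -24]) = [-90, -47.89, -24, 1/8, 2.55, 54, 85, 88.02]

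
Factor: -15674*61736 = -1*2^4*17^1*461^1*7717^1 = -967650064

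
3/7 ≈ 0.429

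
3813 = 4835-1022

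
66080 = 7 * 9440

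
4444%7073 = 4444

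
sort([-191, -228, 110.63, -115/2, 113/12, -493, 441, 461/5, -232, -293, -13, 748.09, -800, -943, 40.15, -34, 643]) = [-943, -800, -493, -293, -232, -228, -191, -115/2, -34, -13, 113/12, 40.15, 461/5, 110.63, 441, 643, 748.09]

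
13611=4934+8677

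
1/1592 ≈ 0.000628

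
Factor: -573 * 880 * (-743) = 2^4 * 3^1 * 5^1 * 11^1 * 191^1 * 743^1 = 374650320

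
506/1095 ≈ 0.462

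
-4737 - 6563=-11300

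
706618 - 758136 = -51518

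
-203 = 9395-9598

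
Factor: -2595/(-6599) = 3^1*5^1*173^1*6599^(-1)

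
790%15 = 10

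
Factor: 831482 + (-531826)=2^3*7^1*5351^1=299656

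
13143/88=149 + 31/88 ≈ 149.35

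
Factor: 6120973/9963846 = 2^(-1) * 3^(-2) * 389^(-1) * 1423^(-1) * 1481^1 * 4133^1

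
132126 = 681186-549060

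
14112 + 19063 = 33175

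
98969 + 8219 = 107188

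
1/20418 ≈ 0.0000490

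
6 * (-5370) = -32220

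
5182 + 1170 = 6352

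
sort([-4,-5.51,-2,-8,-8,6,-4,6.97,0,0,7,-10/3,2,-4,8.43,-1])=[-8,-8,-5.51,-4,-4,-4,-10/3,-2,-1,0,0,2,6,6.97,7,8.43]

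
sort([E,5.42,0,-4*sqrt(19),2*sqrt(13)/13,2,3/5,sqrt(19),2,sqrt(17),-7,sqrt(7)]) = [-4*sqrt(19),-7,0,2*sqrt(13)/13,3/5,2,2,sqrt(7),E,sqrt(17),sqrt(19),5.42]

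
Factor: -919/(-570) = 2^(-1)*3^(-1)*5^(-1)*19^(-1)*919^1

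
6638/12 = 3319/6 ≈ 553.17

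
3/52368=1/17456 ≈ 0.0000573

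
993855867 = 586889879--406965988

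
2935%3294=2935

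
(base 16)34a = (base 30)s2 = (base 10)842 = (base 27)145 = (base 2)1101001010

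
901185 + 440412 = 1341597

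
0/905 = 0 = 0.00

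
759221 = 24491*31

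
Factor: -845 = -1 * 5^1 * 13^2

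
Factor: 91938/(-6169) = -1 * 2^1 * 3^1 * 7^1 * 11^1 * 31^(-1) = -462/31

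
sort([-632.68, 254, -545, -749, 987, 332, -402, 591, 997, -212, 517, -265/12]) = [-749, -632.68, -545, -402, -212, -265/12, 254, 332, 517, 591, 987, 997]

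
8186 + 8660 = 16846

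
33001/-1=-33001=-33001.00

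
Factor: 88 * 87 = 2^3 * 3^1 * 11^1 * 29^1 = 7656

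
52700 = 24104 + 28596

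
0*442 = 0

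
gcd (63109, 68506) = 1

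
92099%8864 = 3459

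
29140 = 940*31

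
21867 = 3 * 7289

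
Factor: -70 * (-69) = 2^1 * 3^1 * 5^1 * 7^1 * 23^1 = 4830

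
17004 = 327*52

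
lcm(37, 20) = 740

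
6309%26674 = 6309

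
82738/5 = 16547 + 3/5 = 16547.60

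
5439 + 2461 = 7900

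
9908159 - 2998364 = 6909795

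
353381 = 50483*7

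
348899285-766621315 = -417722030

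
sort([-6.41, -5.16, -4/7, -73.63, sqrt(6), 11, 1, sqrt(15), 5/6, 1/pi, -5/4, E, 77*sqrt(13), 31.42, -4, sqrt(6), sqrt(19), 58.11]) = [-73.63, -6.41, -5.16, -4, -5/4, -4/7, 1/pi, 5/6, 1, sqrt(6), sqrt(6), E, sqrt(15), sqrt(19), 11, 31.42, 58.11, 77*sqrt(13)]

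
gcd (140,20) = 20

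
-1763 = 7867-9630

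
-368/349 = -1 - 19/349 ≈ -1.05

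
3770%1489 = 792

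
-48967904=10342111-59310015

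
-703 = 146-849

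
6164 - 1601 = 4563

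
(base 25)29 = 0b111011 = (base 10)59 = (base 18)35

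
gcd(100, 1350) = 50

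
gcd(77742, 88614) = 18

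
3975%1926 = 123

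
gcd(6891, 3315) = 3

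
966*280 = 270480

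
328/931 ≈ 0.352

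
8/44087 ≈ 0.000181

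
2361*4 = 9444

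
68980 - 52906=16074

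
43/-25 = -1 - 18/25 = -1.72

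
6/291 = 2/97 ≈ 0.0206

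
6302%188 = 98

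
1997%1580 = 417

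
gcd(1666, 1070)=2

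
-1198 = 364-1562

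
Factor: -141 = -1*3^1*47^1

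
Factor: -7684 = -1*2^2*17^1*113^1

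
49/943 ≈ 0.0520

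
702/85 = 8+22/85 ≈ 8.26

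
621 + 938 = 1559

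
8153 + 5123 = 13276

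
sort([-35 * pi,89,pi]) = [-35 * pi,pi,89]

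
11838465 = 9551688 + 2286777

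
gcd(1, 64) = 1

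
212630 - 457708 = -245078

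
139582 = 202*691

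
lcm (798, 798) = 798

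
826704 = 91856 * 9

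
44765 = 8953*5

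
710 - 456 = 254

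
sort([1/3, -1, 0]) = [-1, 0, 1/3]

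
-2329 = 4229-6558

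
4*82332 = 329328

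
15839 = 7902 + 7937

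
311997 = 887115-575118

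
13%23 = 13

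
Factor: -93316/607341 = -1*2^2*3^(-1)*7^(-1)*41^1*569^1*28921^(-1)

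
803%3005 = 803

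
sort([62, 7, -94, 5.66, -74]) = [-94, -74, 5.66, 7, 62]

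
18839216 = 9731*1936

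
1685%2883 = 1685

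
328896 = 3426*96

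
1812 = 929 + 883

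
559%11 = 9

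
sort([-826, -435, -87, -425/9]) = [-826, -435, -87, -425/9]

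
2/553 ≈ 0.00362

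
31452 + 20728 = 52180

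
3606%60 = 6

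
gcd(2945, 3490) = 5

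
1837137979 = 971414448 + 865723531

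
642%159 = 6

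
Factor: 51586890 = 2^1 * 3^1 * 5^1 * 439^1 * 3917^1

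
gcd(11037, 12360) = 3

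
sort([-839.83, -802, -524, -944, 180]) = [-944, -839.83, -802, -524, 180]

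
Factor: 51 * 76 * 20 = 2^4 * 3^1 * 5^1 * 17^1 * 19^1 = 77520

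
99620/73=1364 + 48/73 ≈ 1364.66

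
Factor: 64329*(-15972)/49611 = -1*2^2*3^1*11^3*23^(-1)*41^1*523^1*719^(-1) = -342487596/16537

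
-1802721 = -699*2579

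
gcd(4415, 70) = 5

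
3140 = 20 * 157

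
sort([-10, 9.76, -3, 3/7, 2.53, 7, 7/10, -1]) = [-10, -3, -1, 3/7, 7/10, 2.53, 7, 9.76]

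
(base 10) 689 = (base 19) 1h5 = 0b1010110001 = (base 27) pe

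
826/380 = 2 + 33/190 ≈ 2.17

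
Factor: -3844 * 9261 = -1 * 2^2 * 3^3 * 7^3 * 31^2 = -35599284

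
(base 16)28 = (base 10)40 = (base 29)1b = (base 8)50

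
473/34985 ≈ 0.0135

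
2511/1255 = 2 + 1/1255 ≈ 2.00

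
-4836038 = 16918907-21754945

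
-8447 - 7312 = -15759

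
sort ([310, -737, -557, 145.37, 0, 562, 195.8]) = [-737, -557, 0, 145.37, 195.8, 310, 562]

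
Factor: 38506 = 2^1 * 13^1 * 1481^1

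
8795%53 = 50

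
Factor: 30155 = 5^1*37^1*163^1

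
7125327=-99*(-71973)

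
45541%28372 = 17169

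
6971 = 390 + 6581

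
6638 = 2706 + 3932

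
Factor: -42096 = -1*2^4*3^1*877^1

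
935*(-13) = -12155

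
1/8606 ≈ 0.000116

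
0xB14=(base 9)3801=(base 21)691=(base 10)2836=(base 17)9DE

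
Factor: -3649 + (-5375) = -1*2^6*3^1*47^1 = -9024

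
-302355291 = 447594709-749950000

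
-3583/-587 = 6 + 61/587 ≈ 6.10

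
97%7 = 6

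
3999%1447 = 1105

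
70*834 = 58380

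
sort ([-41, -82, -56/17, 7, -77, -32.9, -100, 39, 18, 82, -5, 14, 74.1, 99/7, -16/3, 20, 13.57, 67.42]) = [-100, -82, -77, -41, -32.9, -16/3, -5, -56/17, 7, 13.57, 14, 99/7, 18, 20, 39, 67.42, 74.1, 82]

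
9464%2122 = 976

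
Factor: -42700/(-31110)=2^1 * 3^(-1) * 5^1 * 7^1 * 17^(-1)=70/51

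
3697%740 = 737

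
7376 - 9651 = -2275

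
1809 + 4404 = 6213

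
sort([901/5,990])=[901/5,990]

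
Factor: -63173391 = -1*3^1*21057797^1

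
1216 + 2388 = 3604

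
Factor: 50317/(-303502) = -1 * 2^(-1) * 67^1 * 263^(-1) * 577^(-1) * 751^1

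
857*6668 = 5714476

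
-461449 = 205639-667088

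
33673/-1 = -33673 = -33673.00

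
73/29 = 2 + 15/29≈2.52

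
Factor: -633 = -1*3^1*211^1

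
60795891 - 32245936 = 28549955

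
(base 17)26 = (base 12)34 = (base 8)50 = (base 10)40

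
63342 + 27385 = 90727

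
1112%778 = 334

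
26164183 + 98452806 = 124616989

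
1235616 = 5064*244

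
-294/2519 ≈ -0.117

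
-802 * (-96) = 76992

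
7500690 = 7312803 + 187887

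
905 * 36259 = 32814395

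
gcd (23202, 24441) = 3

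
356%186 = 170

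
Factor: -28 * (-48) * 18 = 2^7 * 3^3 * 7^1 = 24192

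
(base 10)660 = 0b1010010100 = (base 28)ng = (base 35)iu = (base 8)1224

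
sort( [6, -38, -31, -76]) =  [-76, -38, -31, 6]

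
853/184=4 + 117/184 ≈ 4.64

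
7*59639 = 417473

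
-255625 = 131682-387307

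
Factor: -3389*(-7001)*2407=29^1*83^1*3389^1*7001^1=57109418323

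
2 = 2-0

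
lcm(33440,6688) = 33440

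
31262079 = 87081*359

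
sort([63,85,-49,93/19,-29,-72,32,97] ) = [-72,-49,-29,93/19,32,63,85,97] 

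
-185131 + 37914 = -147217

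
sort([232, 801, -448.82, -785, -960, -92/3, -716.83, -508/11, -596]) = [-960, -785, -716.83, -596, -448.82, -508/11, -92/3, 232, 801]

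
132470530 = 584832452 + -452361922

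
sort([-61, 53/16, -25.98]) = [-61, -25.98, 53/16]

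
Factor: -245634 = -1*2^1*3^1*40939^1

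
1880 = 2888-1008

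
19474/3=6491 + 1/3 ≈ 6491.33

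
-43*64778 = -2785454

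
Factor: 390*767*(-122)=-1*2^2*3^1*5^1*13^2*59^1*61^1=-36493860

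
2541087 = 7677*331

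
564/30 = 94/5 = 18.80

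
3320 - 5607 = -2287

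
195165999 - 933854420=-738688421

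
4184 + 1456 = 5640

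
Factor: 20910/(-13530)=-1 * 11^(-1) * 17^1=-17/11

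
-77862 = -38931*2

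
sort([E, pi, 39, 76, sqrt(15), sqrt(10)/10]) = [sqrt(10)/10, E, pi, sqrt(15), 39, 76]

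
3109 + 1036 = 4145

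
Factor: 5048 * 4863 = 2^3 * 3^1 * 631^1 * 1621^1 = 24548424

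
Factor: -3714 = -1 * 2^1 * 3^1 * 619^1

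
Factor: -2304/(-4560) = 2^4*3^1*5^(-1)*19^(-1) = 48/95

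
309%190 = 119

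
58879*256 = 15073024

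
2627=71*37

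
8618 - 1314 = 7304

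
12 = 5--7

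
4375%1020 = 295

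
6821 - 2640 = 4181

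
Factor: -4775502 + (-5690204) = -1*2^1*379^1*13807^1 = -10465706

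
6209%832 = 385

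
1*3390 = 3390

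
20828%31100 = 20828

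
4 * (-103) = -412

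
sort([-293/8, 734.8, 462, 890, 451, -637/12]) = [-637/12, -293/8, 451, 462, 734.8, 890]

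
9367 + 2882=12249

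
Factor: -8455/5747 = -1 * 5^1 * 7^(-1) * 19^1 * 89^1 * 821^(-1)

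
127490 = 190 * 671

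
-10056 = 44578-54634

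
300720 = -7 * (-42960)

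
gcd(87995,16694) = 1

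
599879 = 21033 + 578846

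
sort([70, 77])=[70, 77]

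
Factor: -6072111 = -1 * 3^3 * 17^1 * 13229^1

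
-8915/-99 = 90 + 5/99 ≈ 90.05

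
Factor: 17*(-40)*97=-1*2^3*5^1*17^1*97^1=-65960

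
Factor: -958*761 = -1*2^1*479^1*761^1 = -729038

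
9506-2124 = 7382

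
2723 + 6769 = 9492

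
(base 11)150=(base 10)176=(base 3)20112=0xb0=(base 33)5b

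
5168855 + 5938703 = 11107558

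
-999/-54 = 18 + 1/2 = 18.50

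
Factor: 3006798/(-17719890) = -1*5^(-1)*23^(-1)*61^(-1)*421^(-1)*501133^1 = -501133/2953315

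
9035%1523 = 1420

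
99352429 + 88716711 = 188069140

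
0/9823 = 0 = 0.00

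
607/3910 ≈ 0.155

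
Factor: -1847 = -1*1847^1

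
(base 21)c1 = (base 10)253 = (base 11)210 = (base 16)fd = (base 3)100101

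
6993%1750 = 1743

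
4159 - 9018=-4859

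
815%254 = 53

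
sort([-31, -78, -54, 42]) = [-78, -54, -31, 42]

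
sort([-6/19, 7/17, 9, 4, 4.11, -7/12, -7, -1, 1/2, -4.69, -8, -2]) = [-8, -7, -4.69, -2, -1, -7/12, -6/19, 7/17, 1/2, 4, 4.11, 9]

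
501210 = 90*5569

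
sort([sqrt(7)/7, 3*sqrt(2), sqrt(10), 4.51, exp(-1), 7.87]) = [exp(-1), sqrt(7)/7, sqrt(10), 3*sqrt(2), 4.51, 7.87]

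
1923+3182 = 5105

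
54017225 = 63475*851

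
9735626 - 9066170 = 669456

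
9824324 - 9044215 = 780109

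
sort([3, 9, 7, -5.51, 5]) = [-5.51, 3, 5, 7, 9]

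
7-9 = -2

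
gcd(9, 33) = 3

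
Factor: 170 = 2^1*5^1*17^1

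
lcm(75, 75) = 75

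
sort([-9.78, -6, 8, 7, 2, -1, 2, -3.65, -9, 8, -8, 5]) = [-9.78, -9, -8, -6, -3.65, -1, 2, 2, 5, 7, 8, 8]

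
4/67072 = 1/16768 ≈ 0.0000596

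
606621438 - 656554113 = -49932675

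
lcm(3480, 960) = 27840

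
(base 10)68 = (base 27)2e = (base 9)75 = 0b1000100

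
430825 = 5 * 86165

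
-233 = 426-659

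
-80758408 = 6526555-87284963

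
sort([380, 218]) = [218, 380]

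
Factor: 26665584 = 2^4*3^1*11^1*50503^1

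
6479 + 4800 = 11279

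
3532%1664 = 204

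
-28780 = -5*5756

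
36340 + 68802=105142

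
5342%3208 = 2134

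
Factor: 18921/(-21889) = -1*3^1*17^1*59^(-1) = -51/59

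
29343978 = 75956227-46612249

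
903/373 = 2 + 157/373 ≈ 2.42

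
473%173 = 127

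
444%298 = 146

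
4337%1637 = 1063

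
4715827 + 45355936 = 50071763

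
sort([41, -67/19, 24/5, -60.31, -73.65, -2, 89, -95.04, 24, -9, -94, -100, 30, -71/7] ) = [-100, -95.04, -94, -73.65, -60.31, -71/7, -9, -67/19, -2, 24/5, 24, 30, 41, 89] 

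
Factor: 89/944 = 2^ (-4)*59^ (-1)*89^1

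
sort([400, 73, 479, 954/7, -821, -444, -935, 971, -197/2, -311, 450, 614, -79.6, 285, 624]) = [-935, -821, -444, -311, -197/2, -79.6, 73, 954/7, 285, 400, 450, 479, 614, 624, 971]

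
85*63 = 5355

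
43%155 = 43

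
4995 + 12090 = 17085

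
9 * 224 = 2016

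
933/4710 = 311/1570 ≈ 0.198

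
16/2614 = 8/1307 ≈ 0.00612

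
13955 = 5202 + 8753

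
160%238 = 160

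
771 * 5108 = 3938268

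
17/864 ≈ 0.0197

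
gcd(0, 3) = 3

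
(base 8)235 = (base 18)8d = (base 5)1112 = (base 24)6d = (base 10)157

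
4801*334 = 1603534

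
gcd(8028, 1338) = 1338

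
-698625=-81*8625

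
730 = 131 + 599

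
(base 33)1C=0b101101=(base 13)36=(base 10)45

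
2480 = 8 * 310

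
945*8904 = 8414280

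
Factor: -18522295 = -1*5^1*11^1*336769^1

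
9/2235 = 3/745 ≈ 0.00403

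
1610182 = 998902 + 611280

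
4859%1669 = 1521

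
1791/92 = 19 + 43/92 ≈ 19.47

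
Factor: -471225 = -1*3^1*5^2*61^1*103^1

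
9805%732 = 289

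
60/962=30/481≈0.0624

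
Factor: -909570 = -1 * 2^1 * 3^1 * 5^1 * 30319^1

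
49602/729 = 68 + 10/243 ≈ 68.04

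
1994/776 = 2+221/388 ≈ 2.57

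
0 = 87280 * 0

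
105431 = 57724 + 47707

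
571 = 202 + 369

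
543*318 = 172674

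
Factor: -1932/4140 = -1 * 3^(-1) * 5^(-1) * 7^1 = -7/15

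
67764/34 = 1993 + 1/17 ≈ 1993.06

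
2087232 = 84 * 24848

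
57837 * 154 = 8906898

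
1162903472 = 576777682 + 586125790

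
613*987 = 605031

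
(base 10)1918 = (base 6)12514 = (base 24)37m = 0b11101111110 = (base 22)3l4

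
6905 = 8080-1175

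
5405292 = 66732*81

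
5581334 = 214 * 26081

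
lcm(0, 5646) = 0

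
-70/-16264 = 35/8132≈0.00430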